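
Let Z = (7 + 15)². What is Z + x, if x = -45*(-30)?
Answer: 1834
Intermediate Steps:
x = 1350
Z = 484 (Z = 22² = 484)
Z + x = 484 + 1350 = 1834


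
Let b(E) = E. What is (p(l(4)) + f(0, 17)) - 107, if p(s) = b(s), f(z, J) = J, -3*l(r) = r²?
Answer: -286/3 ≈ -95.333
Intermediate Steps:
l(r) = -r²/3
p(s) = s
(p(l(4)) + f(0, 17)) - 107 = (-⅓*4² + 17) - 107 = (-⅓*16 + 17) - 107 = (-16/3 + 17) - 107 = 35/3 - 107 = -286/3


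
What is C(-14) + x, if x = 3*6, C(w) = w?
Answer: 4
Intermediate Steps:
x = 18
C(-14) + x = -14 + 18 = 4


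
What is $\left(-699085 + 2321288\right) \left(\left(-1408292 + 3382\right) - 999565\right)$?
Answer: $-3900546558425$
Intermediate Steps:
$\left(-699085 + 2321288\right) \left(\left(-1408292 + 3382\right) - 999565\right) = 1622203 \left(-1404910 - 999565\right) = 1622203 \left(-2404475\right) = -3900546558425$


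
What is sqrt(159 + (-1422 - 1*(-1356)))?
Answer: sqrt(93) ≈ 9.6436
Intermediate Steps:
sqrt(159 + (-1422 - 1*(-1356))) = sqrt(159 + (-1422 + 1356)) = sqrt(159 - 66) = sqrt(93)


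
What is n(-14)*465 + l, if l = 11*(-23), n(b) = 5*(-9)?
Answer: -21178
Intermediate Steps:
n(b) = -45
l = -253
n(-14)*465 + l = -45*465 - 253 = -20925 - 253 = -21178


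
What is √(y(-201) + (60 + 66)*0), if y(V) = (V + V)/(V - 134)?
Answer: √30/5 ≈ 1.0954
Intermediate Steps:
y(V) = 2*V/(-134 + V) (y(V) = (2*V)/(-134 + V) = 2*V/(-134 + V))
√(y(-201) + (60 + 66)*0) = √(2*(-201)/(-134 - 201) + (60 + 66)*0) = √(2*(-201)/(-335) + 126*0) = √(2*(-201)*(-1/335) + 0) = √(6/5 + 0) = √(6/5) = √30/5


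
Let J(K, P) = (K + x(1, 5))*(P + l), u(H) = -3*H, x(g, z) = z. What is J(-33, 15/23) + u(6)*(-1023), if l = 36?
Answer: 399918/23 ≈ 17388.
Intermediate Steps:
J(K, P) = (5 + K)*(36 + P) (J(K, P) = (K + 5)*(P + 36) = (5 + K)*(36 + P))
J(-33, 15/23) + u(6)*(-1023) = (180 + 5*(15/23) + 36*(-33) - 495/23) - 3*6*(-1023) = (180 + 5*(15*(1/23)) - 1188 - 495/23) - 18*(-1023) = (180 + 5*(15/23) - 1188 - 33*15/23) + 18414 = (180 + 75/23 - 1188 - 495/23) + 18414 = -23604/23 + 18414 = 399918/23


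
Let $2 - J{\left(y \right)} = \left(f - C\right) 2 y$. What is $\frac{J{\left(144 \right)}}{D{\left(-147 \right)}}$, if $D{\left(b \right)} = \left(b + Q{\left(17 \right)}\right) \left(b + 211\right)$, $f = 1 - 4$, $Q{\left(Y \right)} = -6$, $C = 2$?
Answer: $- \frac{721}{4896} \approx -0.14726$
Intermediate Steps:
$f = -3$ ($f = 1 - 4 = -3$)
$D{\left(b \right)} = \left(-6 + b\right) \left(211 + b\right)$ ($D{\left(b \right)} = \left(b - 6\right) \left(b + 211\right) = \left(-6 + b\right) \left(211 + b\right)$)
$J{\left(y \right)} = 2 + 10 y$ ($J{\left(y \right)} = 2 - \left(-3 - 2\right) 2 y = 2 - \left(-5\right) 2 y = 2 - - 10 y = 2 + 10 y$)
$\frac{J{\left(144 \right)}}{D{\left(-147 \right)}} = \frac{2 + 10 \cdot 144}{-1266 + \left(-147\right)^{2} + 205 \left(-147\right)} = \frac{2 + 1440}{-1266 + 21609 - 30135} = \frac{1442}{-9792} = 1442 \left(- \frac{1}{9792}\right) = - \frac{721}{4896}$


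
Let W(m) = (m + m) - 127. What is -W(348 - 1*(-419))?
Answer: -1407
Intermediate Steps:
W(m) = -127 + 2*m (W(m) = 2*m - 127 = -127 + 2*m)
-W(348 - 1*(-419)) = -(-127 + 2*(348 - 1*(-419))) = -(-127 + 2*(348 + 419)) = -(-127 + 2*767) = -(-127 + 1534) = -1*1407 = -1407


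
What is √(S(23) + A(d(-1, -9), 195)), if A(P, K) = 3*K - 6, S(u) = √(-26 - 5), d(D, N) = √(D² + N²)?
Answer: √(579 + I*√31) ≈ 24.063 + 0.1157*I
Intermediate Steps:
S(u) = I*√31 (S(u) = √(-31) = I*√31)
A(P, K) = -6 + 3*K
√(S(23) + A(d(-1, -9), 195)) = √(I*√31 + (-6 + 3*195)) = √(I*√31 + (-6 + 585)) = √(I*√31 + 579) = √(579 + I*√31)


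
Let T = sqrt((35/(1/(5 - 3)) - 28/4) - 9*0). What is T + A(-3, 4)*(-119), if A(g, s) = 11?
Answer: -1309 + 3*sqrt(7) ≈ -1301.1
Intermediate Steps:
T = 3*sqrt(7) (T = sqrt((35/(1/2) - 28*1/4) + 0) = sqrt((35/(1/2) - 7) + 0) = sqrt((35*2 - 7) + 0) = sqrt((70 - 7) + 0) = sqrt(63 + 0) = sqrt(63) = 3*sqrt(7) ≈ 7.9373)
T + A(-3, 4)*(-119) = 3*sqrt(7) + 11*(-119) = 3*sqrt(7) - 1309 = -1309 + 3*sqrt(7)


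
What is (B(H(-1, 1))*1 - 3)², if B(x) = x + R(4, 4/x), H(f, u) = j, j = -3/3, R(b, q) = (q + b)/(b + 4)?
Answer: 16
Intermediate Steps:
R(b, q) = (b + q)/(4 + b)
j = -1 (j = -3*⅓ = -1)
H(f, u) = -1
B(x) = ½ + x + 1/(2*x) (B(x) = x + (4 + 4/x)/(4 + 4) = x + (4 + 4/x)/8 = x + (½ + 1/(2*x)) = ½ + x + 1/(2*x))
(B(H(-1, 1))*1 - 3)² = ((½ - 1 + (½)/(-1))*1 - 3)² = ((½ - 1 + (½)*(-1))*1 - 3)² = ((½ - 1 - ½)*1 - 3)² = (-1*1 - 3)² = (-1 - 3)² = (-4)² = 16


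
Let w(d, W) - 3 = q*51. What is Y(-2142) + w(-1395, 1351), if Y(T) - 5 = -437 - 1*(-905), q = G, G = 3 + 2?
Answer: 731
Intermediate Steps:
G = 5
q = 5
w(d, W) = 258 (w(d, W) = 3 + 5*51 = 3 + 255 = 258)
Y(T) = 473 (Y(T) = 5 + (-437 - 1*(-905)) = 5 + (-437 + 905) = 5 + 468 = 473)
Y(-2142) + w(-1395, 1351) = 473 + 258 = 731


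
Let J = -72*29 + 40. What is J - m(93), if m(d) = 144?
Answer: -2192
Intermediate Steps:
J = -2048 (J = -2088 + 40 = -2048)
J - m(93) = -2048 - 1*144 = -2048 - 144 = -2192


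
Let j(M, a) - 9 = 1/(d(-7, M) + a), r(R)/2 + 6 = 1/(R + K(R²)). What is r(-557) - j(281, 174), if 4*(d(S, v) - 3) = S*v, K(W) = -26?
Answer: -15414123/733997 ≈ -21.000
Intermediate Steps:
r(R) = -12 + 2/(-26 + R) (r(R) = -12 + 2/(R - 26) = -12 + 2/(-26 + R))
d(S, v) = 3 + S*v/4 (d(S, v) = 3 + (S*v)/4 = 3 + S*v/4)
j(M, a) = 9 + 1/(3 + a - 7*M/4) (j(M, a) = 9 + 1/((3 + (¼)*(-7)*M) + a) = 9 + 1/((3 - 7*M/4) + a) = 9 + 1/(3 + a - 7*M/4))
r(-557) - j(281, 174) = 2*(157 - 6*(-557))/(-26 - 557) - (112 - 63*281 + 36*174)/(12 - 7*281 + 4*174) = 2*(157 + 3342)/(-583) - (112 - 17703 + 6264)/(12 - 1967 + 696) = 2*(-1/583)*3499 - (-11327)/(-1259) = -6998/583 - (-1)*(-11327)/1259 = -6998/583 - 1*11327/1259 = -6998/583 - 11327/1259 = -15414123/733997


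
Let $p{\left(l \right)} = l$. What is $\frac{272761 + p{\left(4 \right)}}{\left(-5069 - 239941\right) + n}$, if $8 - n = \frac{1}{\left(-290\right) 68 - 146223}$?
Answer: $- \frac{9052688479}{8131273377} \approx -1.1133$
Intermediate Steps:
$n = \frac{1327545}{165943}$ ($n = 8 - \frac{1}{\left(-290\right) 68 - 146223} = 8 - \frac{1}{-19720 - 146223} = 8 - \frac{1}{-165943} = 8 - - \frac{1}{165943} = 8 + \frac{1}{165943} = \frac{1327545}{165943} \approx 8.0$)
$\frac{272761 + p{\left(4 \right)}}{\left(-5069 - 239941\right) + n} = \frac{272761 + 4}{\left(-5069 - 239941\right) + \frac{1327545}{165943}} = \frac{272765}{-245010 + \frac{1327545}{165943}} = \frac{272765}{- \frac{40656366885}{165943}} = 272765 \left(- \frac{165943}{40656366885}\right) = - \frac{9052688479}{8131273377}$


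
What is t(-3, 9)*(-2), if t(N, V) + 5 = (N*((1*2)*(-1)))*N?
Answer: 46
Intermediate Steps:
t(N, V) = -5 - 2*N² (t(N, V) = -5 + (N*((1*2)*(-1)))*N = -5 + (N*(2*(-1)))*N = -5 + (N*(-2))*N = -5 + (-2*N)*N = -5 - 2*N²)
t(-3, 9)*(-2) = (-5 - 2*(-3)²)*(-2) = (-5 - 2*9)*(-2) = (-5 - 18)*(-2) = -23*(-2) = 46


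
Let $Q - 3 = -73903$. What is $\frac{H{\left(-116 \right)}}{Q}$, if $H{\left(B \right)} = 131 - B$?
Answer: $- \frac{247}{73900} \approx -0.0033424$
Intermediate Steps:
$Q = -73900$ ($Q = 3 - 73903 = -73900$)
$\frac{H{\left(-116 \right)}}{Q} = \frac{131 - -116}{-73900} = \left(131 + 116\right) \left(- \frac{1}{73900}\right) = 247 \left(- \frac{1}{73900}\right) = - \frac{247}{73900}$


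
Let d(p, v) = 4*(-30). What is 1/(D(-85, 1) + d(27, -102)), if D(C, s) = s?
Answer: -1/119 ≈ -0.0084034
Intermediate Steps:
d(p, v) = -120
1/(D(-85, 1) + d(27, -102)) = 1/(1 - 120) = 1/(-119) = -1/119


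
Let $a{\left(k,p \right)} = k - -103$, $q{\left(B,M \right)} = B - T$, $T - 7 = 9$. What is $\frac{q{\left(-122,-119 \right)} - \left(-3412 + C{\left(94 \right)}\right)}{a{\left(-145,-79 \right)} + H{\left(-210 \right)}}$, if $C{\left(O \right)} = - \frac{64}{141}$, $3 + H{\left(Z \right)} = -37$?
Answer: $- \frac{230849}{5781} \approx -39.932$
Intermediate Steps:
$T = 16$ ($T = 7 + 9 = 16$)
$H{\left(Z \right)} = -40$ ($H{\left(Z \right)} = -3 - 37 = -40$)
$q{\left(B,M \right)} = -16 + B$ ($q{\left(B,M \right)} = B - 16 = -16 + B$)
$C{\left(O \right)} = - \frac{64}{141}$ ($C{\left(O \right)} = \left(-64\right) \frac{1}{141} = - \frac{64}{141}$)
$a{\left(k,p \right)} = 103 + k$ ($a{\left(k,p \right)} = k + 103 = 103 + k$)
$\frac{q{\left(-122,-119 \right)} - \left(-3412 + C{\left(94 \right)}\right)}{a{\left(-145,-79 \right)} + H{\left(-210 \right)}} = \frac{\left(-16 - 122\right) + \left(3412 - - \frac{64}{141}\right)}{\left(103 - 145\right) - 40} = \frac{-138 + \left(3412 + \frac{64}{141}\right)}{-42 - 40} = \frac{-138 + \frac{481156}{141}}{-82} = \frac{461698}{141} \left(- \frac{1}{82}\right) = - \frac{230849}{5781}$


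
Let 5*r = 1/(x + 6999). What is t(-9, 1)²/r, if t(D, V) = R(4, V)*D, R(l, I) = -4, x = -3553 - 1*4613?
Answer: -7562160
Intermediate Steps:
x = -8166 (x = -3553 - 4613 = -8166)
t(D, V) = -4*D
r = -1/5835 (r = 1/(5*(-8166 + 6999)) = (⅕)/(-1167) = (⅕)*(-1/1167) = -1/5835 ≈ -0.00017138)
t(-9, 1)²/r = (-4*(-9))²/(-1/5835) = 36²*(-5835) = 1296*(-5835) = -7562160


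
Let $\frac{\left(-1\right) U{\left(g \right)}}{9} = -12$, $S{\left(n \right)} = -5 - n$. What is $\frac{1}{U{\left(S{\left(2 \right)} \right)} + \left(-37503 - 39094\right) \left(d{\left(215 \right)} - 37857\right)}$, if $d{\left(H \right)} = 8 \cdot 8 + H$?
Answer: $\frac{1}{2878362174} \approx 3.4742 \cdot 10^{-10}$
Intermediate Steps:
$U{\left(g \right)} = 108$ ($U{\left(g \right)} = \left(-9\right) \left(-12\right) = 108$)
$d{\left(H \right)} = 64 + H$
$\frac{1}{U{\left(S{\left(2 \right)} \right)} + \left(-37503 - 39094\right) \left(d{\left(215 \right)} - 37857\right)} = \frac{1}{108 + \left(-37503 - 39094\right) \left(\left(64 + 215\right) - 37857\right)} = \frac{1}{108 - 76597 \left(279 - 37857\right)} = \frac{1}{108 - -2878362066} = \frac{1}{108 + 2878362066} = \frac{1}{2878362174}$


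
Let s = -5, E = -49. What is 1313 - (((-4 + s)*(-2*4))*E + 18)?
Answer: 4823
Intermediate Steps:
1313 - (((-4 + s)*(-2*4))*E + 18) = 1313 - (((-4 - 5)*(-2*4))*(-49) + 18) = 1313 - (-9*(-8)*(-49) + 18) = 1313 - (72*(-49) + 18) = 1313 - (-3528 + 18) = 1313 - 1*(-3510) = 1313 + 3510 = 4823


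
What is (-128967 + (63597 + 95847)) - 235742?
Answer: -205265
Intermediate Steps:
(-128967 + (63597 + 95847)) - 235742 = (-128967 + 159444) - 235742 = 30477 - 235742 = -205265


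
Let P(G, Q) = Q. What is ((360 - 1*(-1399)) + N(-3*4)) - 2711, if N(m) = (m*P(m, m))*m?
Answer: -2680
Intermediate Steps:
N(m) = m**3 (N(m) = (m*m)*m = m**2*m = m**3)
((360 - 1*(-1399)) + N(-3*4)) - 2711 = ((360 - 1*(-1399)) + (-3*4)**3) - 2711 = ((360 + 1399) + (-12)**3) - 2711 = (1759 - 1728) - 2711 = 31 - 2711 = -2680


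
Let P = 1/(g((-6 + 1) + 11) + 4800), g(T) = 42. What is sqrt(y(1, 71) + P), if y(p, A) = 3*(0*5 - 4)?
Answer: I*sqrt(31259414)/1614 ≈ 3.4641*I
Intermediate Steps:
y(p, A) = -12 (y(p, A) = 3*(0 - 4) = 3*(-4) = -12)
P = 1/4842 (P = 1/(42 + 4800) = 1/4842 ≈ 0.00020653)
sqrt(y(1, 71) + P) = sqrt(-12 + 1/4842) = sqrt(-58103/4842) = I*sqrt(31259414)/1614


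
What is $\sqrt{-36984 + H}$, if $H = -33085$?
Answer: $i \sqrt{70069} \approx 264.71 i$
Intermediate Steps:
$\sqrt{-36984 + H} = \sqrt{-36984 - 33085} = \sqrt{-70069} = i \sqrt{70069}$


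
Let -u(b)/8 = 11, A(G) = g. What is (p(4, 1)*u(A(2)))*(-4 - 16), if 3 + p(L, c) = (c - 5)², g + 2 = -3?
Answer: 22880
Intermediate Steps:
g = -5 (g = -2 - 3 = -5)
A(G) = -5
u(b) = -88 (u(b) = -8*11 = -88)
p(L, c) = -3 + (-5 + c)² (p(L, c) = -3 + (c - 5)² = -3 + (-5 + c)²)
(p(4, 1)*u(A(2)))*(-4 - 16) = ((-3 + (-5 + 1)²)*(-88))*(-4 - 16) = ((-3 + (-4)²)*(-88))*(-20) = ((-3 + 16)*(-88))*(-20) = (13*(-88))*(-20) = -1144*(-20) = 22880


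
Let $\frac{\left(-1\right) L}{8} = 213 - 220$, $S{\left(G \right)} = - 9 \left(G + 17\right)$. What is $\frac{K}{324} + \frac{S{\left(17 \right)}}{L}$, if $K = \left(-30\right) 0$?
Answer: $- \frac{153}{28} \approx -5.4643$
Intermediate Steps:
$S{\left(G \right)} = -153 - 9 G$ ($S{\left(G \right)} = - 9 \left(17 + G\right) = -153 - 9 G$)
$L = 56$ ($L = - 8 \left(213 - 220\right) = \left(-8\right) \left(-7\right) = 56$)
$K = 0$
$\frac{K}{324} + \frac{S{\left(17 \right)}}{L} = \frac{0}{324} + \frac{-153 - 153}{56} = 0 \cdot \frac{1}{324} + \left(-153 - 153\right) \frac{1}{56} = 0 - \frac{153}{28} = - \frac{153}{28}$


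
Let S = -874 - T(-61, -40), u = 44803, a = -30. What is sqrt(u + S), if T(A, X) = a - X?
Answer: sqrt(43919) ≈ 209.57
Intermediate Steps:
T(A, X) = -30 - X
S = -884 (S = -874 - (-30 - 1*(-40)) = -874 - (-30 + 40) = -874 - 1*10 = -874 - 10 = -884)
sqrt(u + S) = sqrt(44803 - 884) = sqrt(43919)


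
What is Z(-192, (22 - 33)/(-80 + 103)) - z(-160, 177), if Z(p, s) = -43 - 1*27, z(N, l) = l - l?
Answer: -70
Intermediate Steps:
z(N, l) = 0
Z(p, s) = -70 (Z(p, s) = -43 - 27 = -70)
Z(-192, (22 - 33)/(-80 + 103)) - z(-160, 177) = -70 - 1*0 = -70 + 0 = -70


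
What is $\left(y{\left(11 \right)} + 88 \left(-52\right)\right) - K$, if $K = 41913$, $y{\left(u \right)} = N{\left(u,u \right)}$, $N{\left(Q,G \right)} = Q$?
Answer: $-46478$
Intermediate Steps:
$y{\left(u \right)} = u$
$\left(y{\left(11 \right)} + 88 \left(-52\right)\right) - K = \left(11 + 88 \left(-52\right)\right) - 41913 = \left(11 - 4576\right) - 41913 = -4565 - 41913 = -46478$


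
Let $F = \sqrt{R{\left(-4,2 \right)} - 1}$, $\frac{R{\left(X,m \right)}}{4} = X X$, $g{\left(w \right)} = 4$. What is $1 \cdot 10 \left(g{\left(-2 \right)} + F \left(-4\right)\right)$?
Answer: $40 - 120 \sqrt{7} \approx -277.49$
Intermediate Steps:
$R{\left(X,m \right)} = 4 X^{2}$ ($R{\left(X,m \right)} = 4 X X = 4 X^{2}$)
$F = 3 \sqrt{7}$ ($F = \sqrt{4 \left(-4\right)^{2} - 1} = \sqrt{4 \cdot 16 - 1} = \sqrt{64 - 1} = \sqrt{63} = 3 \sqrt{7} \approx 7.9373$)
$1 \cdot 10 \left(g{\left(-2 \right)} + F \left(-4\right)\right) = 1 \cdot 10 \left(4 + 3 \sqrt{7} \left(-4\right)\right) = 10 \left(4 - 12 \sqrt{7}\right) = 40 - 120 \sqrt{7}$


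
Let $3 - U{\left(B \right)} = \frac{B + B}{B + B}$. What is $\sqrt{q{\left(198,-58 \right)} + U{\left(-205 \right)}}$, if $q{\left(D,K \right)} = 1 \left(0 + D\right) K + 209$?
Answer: $i \sqrt{11273} \approx 106.17 i$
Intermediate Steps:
$U{\left(B \right)} = 2$ ($U{\left(B \right)} = 3 - \frac{B + B}{B + B} = 3 - \frac{2 B}{2 B} = 3 - 2 B \frac{1}{2 B} = 3 - 1 = 2$)
$q{\left(D,K \right)} = 209 + D K$ ($q{\left(D,K \right)} = 1 D K + 209 = D K + 209 = 209 + D K$)
$\sqrt{q{\left(198,-58 \right)} + U{\left(-205 \right)}} = \sqrt{\left(209 + 198 \left(-58\right)\right) + 2} = \sqrt{\left(209 - 11484\right) + 2} = \sqrt{-11275 + 2} = \sqrt{-11273} = i \sqrt{11273}$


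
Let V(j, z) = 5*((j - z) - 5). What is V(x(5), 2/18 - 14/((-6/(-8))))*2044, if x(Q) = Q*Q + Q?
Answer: 4006240/9 ≈ 4.4514e+5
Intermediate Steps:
x(Q) = Q + Q² (x(Q) = Q² + Q = Q + Q²)
V(j, z) = -25 - 5*z + 5*j (V(j, z) = 5*(-5 + j - z) = -25 - 5*z + 5*j)
V(x(5), 2/18 - 14/((-6/(-8))))*2044 = (-25 - 5*(2/18 - 14/((-6/(-8)))) + 5*(5*(1 + 5)))*2044 = (-25 - 5*(2*(1/18) - 14/((-6*(-⅛)))) + 5*(5*6))*2044 = (-25 - 5*(⅑ - 14/¾) + 5*30)*2044 = (-25 - 5*(⅑ - 14*4/3) + 150)*2044 = (-25 - 5*(⅑ - 56/3) + 150)*2044 = (-25 - 5*(-167/9) + 150)*2044 = (-25 + 835/9 + 150)*2044 = (1960/9)*2044 = 4006240/9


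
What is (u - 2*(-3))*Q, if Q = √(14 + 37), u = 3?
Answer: 9*√51 ≈ 64.273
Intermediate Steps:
Q = √51 ≈ 7.1414
(u - 2*(-3))*Q = (3 - 2*(-3))*√51 = (3 + 6)*√51 = 9*√51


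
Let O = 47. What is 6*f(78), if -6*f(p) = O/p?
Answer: -47/78 ≈ -0.60256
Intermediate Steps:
f(p) = -47/(6*p)
6*f(78) = 6*(-47/6/78) = 6*(-47/6*1/78) = 6*(-47/468) = -47/78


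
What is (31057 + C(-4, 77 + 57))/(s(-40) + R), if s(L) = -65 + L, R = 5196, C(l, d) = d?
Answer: 10397/1697 ≈ 6.1267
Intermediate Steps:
(31057 + C(-4, 77 + 57))/(s(-40) + R) = (31057 + (77 + 57))/((-65 - 40) + 5196) = (31057 + 134)/(-105 + 5196) = 31191/5091 = 31191*(1/5091) = 10397/1697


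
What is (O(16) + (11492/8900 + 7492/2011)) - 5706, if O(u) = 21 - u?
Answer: -25486534672/4474475 ≈ -5696.0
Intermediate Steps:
(O(16) + (11492/8900 + 7492/2011)) - 5706 = ((21 - 1*16) + (11492/8900 + 7492/2011)) - 5706 = ((21 - 16) + (11492*(1/8900) + 7492*(1/2011))) - 5706 = (5 + (2873/2225 + 7492/2011)) - 5706 = (5 + 22447303/4474475) - 5706 = 44819678/4474475 - 5706 = -25486534672/4474475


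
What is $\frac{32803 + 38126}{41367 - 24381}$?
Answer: $\frac{23643}{5662} \approx 4.1757$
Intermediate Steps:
$\frac{32803 + 38126}{41367 - 24381} = \frac{70929}{16986} = 70929 \cdot \frac{1}{16986} = \frac{23643}{5662}$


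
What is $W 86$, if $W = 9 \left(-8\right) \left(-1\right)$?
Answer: $6192$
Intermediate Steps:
$W = 72$ ($W = \left(-72\right) \left(-1\right) = 72$)
$W 86 = 72 \cdot 86 = 6192$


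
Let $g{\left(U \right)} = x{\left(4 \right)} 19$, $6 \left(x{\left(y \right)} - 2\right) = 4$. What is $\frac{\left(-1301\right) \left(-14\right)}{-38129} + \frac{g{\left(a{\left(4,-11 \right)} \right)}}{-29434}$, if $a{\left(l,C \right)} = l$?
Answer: $- \frac{115294874}{240490497} \approx -0.47942$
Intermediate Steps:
$x{\left(y \right)} = \frac{8}{3}$ ($x{\left(y \right)} = 2 + \frac{1}{6} \cdot 4 = 2 + \frac{2}{3} = \frac{8}{3}$)
$g{\left(U \right)} = \frac{152}{3}$ ($g{\left(U \right)} = \frac{8}{3} \cdot 19 = \frac{152}{3}$)
$\frac{\left(-1301\right) \left(-14\right)}{-38129} + \frac{g{\left(a{\left(4,-11 \right)} \right)}}{-29434} = \frac{\left(-1301\right) \left(-14\right)}{-38129} + \frac{152}{3 \left(-29434\right)} = 18214 \left(- \frac{1}{38129}\right) + \frac{152}{3} \left(- \frac{1}{29434}\right) = - \frac{2602}{5447} - \frac{76}{44151} = - \frac{115294874}{240490497}$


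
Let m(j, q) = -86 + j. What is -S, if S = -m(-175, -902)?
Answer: -261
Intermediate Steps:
S = 261 (S = -(-86 - 175) = -1*(-261) = 261)
-S = -1*261 = -261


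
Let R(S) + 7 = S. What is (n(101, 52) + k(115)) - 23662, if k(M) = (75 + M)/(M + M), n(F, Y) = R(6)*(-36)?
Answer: -543379/23 ≈ -23625.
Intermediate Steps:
R(S) = -7 + S
n(F, Y) = 36 (n(F, Y) = (-7 + 6)*(-36) = -1*(-36) = 36)
k(M) = (75 + M)/(2*M) (k(M) = (75 + M)/((2*M)) = (75 + M)*(1/(2*M)) = (75 + M)/(2*M))
(n(101, 52) + k(115)) - 23662 = (36 + (½)*(75 + 115)/115) - 23662 = (36 + (½)*(1/115)*190) - 23662 = (36 + 19/23) - 23662 = 847/23 - 23662 = -543379/23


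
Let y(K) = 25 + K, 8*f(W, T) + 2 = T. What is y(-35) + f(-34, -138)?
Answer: -55/2 ≈ -27.500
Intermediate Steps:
f(W, T) = -¼ + T/8
y(-35) + f(-34, -138) = (25 - 35) + (-¼ + (⅛)*(-138)) = -10 + (-¼ - 69/4) = -10 - 35/2 = -55/2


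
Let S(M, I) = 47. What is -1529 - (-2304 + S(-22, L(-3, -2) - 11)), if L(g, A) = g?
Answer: 728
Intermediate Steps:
-1529 - (-2304 + S(-22, L(-3, -2) - 11)) = -1529 - (-2304 + 47) = -1529 - 1*(-2257) = -1529 + 2257 = 728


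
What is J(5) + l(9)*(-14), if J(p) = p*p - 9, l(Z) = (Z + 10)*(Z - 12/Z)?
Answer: -6070/3 ≈ -2023.3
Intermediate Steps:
l(Z) = (10 + Z)*(Z - 12/Z)
J(p) = -9 + p² (J(p) = p² - 9 = -9 + p²)
J(5) + l(9)*(-14) = (-9 + 5²) + (-12 + 9² - 120/9 + 10*9)*(-14) = (-9 + 25) + (-12 + 81 - 120*⅑ + 90)*(-14) = 16 + (-12 + 81 - 40/3 + 90)*(-14) = 16 + (437/3)*(-14) = 16 - 6118/3 = -6070/3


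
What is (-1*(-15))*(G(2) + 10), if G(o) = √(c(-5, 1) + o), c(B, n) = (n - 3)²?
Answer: 150 + 15*√6 ≈ 186.74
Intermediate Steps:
c(B, n) = (-3 + n)²
G(o) = √(4 + o) (G(o) = √((-3 + 1)² + o) = √((-2)² + o) = √(4 + o))
(-1*(-15))*(G(2) + 10) = (-1*(-15))*(√(4 + 2) + 10) = 15*(√6 + 10) = 15*(10 + √6) = 150 + 15*√6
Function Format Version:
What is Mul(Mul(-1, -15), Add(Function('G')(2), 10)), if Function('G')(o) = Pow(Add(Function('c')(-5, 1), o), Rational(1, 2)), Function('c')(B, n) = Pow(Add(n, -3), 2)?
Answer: Add(150, Mul(15, Pow(6, Rational(1, 2)))) ≈ 186.74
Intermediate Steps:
Function('c')(B, n) = Pow(Add(-3, n), 2)
Function('G')(o) = Pow(Add(4, o), Rational(1, 2)) (Function('G')(o) = Pow(Add(Pow(Add(-3, 1), 2), o), Rational(1, 2)) = Pow(Add(Pow(-2, 2), o), Rational(1, 2)) = Pow(Add(4, o), Rational(1, 2)))
Mul(Mul(-1, -15), Add(Function('G')(2), 10)) = Mul(Mul(-1, -15), Add(Pow(Add(4, 2), Rational(1, 2)), 10)) = Mul(15, Add(Pow(6, Rational(1, 2)), 10)) = Mul(15, Add(10, Pow(6, Rational(1, 2)))) = Add(150, Mul(15, Pow(6, Rational(1, 2))))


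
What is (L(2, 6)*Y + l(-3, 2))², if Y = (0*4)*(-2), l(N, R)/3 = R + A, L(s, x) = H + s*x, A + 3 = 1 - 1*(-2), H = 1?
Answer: 36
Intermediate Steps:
A = 0 (A = -3 + (1 - 1*(-2)) = -3 + (1 + 2) = -3 + 3 = 0)
L(s, x) = 1 + s*x
l(N, R) = 3*R (l(N, R) = 3*(R + 0) = 3*R)
Y = 0 (Y = 0*(-2) = 0)
(L(2, 6)*Y + l(-3, 2))² = ((1 + 2*6)*0 + 3*2)² = ((1 + 12)*0 + 6)² = (13*0 + 6)² = (0 + 6)² = 6² = 36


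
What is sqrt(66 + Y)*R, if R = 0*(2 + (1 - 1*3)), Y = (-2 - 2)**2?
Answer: 0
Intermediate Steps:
Y = 16 (Y = (-4)**2 = 16)
R = 0 (R = 0*(2 + (1 - 3)) = 0*(2 - 2) = 0*0 = 0)
sqrt(66 + Y)*R = sqrt(66 + 16)*0 = sqrt(82)*0 = 0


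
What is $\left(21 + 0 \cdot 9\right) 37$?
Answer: $777$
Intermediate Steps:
$\left(21 + 0 \cdot 9\right) 37 = \left(21 + 0\right) 37 = 21 \cdot 37 = 777$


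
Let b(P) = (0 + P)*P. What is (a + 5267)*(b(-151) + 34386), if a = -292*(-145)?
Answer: 2722501509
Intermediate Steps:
a = 42340
b(P) = P**2 (b(P) = P*P = P**2)
(a + 5267)*(b(-151) + 34386) = (42340 + 5267)*((-151)**2 + 34386) = 47607*(22801 + 34386) = 47607*57187 = 2722501509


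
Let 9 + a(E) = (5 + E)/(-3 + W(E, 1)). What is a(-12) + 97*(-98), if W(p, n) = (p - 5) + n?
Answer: -180778/19 ≈ -9514.6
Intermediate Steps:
W(p, n) = -5 + n + p (W(p, n) = (-5 + p) + n = -5 + n + p)
a(E) = -9 + (5 + E)/(-7 + E) (a(E) = -9 + (5 + E)/(-3 + (-5 + 1 + E)) = -9 + (5 + E)/(-3 + (-4 + E)) = -9 + (5 + E)/(-7 + E))
a(-12) + 97*(-98) = 4*(17 - 2*(-12))/(-7 - 12) + 97*(-98) = 4*(17 + 24)/(-19) - 9506 = 4*(-1/19)*41 - 9506 = -164/19 - 9506 = -180778/19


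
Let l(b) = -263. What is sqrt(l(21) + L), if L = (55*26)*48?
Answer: sqrt(68377) ≈ 261.49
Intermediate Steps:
L = 68640 (L = 1430*48 = 68640)
sqrt(l(21) + L) = sqrt(-263 + 68640) = sqrt(68377)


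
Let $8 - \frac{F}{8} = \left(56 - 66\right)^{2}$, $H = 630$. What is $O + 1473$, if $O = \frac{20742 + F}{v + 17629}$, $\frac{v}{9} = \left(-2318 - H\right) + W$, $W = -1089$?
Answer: $\frac{1966499}{1336} \approx 1471.9$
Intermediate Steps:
$F = -736$ ($F = 64 - 8 \left(56 - 66\right)^{2} = 64 - 8 \left(-10\right)^{2} = 64 - 800 = -736$)
$v = -36333$ ($v = 9 \left(\left(-2318 - 630\right) - 1089\right) = 9 \left(-2948 - 1089\right) = 9 \left(-4037\right) = -36333$)
$O = - \frac{1429}{1336}$ ($O = \frac{20742 - 736}{-36333 + 17629} = \frac{20006}{-18704} = 20006 \left(- \frac{1}{18704}\right) = - \frac{1429}{1336} \approx -1.0696$)
$O + 1473 = - \frac{1429}{1336} + 1473 = \frac{1966499}{1336}$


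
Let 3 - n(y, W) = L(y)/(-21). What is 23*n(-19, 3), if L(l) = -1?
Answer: 1426/21 ≈ 67.905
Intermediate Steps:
n(y, W) = 62/21 (n(y, W) = 3 - (-1)/(-21) = 3 - (-1)*(-1)/21 = 3 - 1*1/21 = 3 - 1/21 = 62/21)
23*n(-19, 3) = 23*(62/21) = 1426/21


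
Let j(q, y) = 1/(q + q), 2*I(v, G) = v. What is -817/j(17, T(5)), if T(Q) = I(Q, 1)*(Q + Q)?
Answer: -27778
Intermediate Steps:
I(v, G) = v/2
T(Q) = Q**2 (T(Q) = (Q/2)*(Q + Q) = (Q/2)*(2*Q) = Q**2)
j(q, y) = 1/(2*q)
-817/j(17, T(5)) = -817/((1/2)/17) = -817/((1/2)*(1/17)) = -817/1/34 = -817*34 = -27778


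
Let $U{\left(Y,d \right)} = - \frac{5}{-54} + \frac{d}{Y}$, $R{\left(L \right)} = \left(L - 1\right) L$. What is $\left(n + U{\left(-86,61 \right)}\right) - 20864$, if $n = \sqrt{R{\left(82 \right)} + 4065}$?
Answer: $- \frac{24223820}{1161} + \sqrt{10707} \approx -20761.0$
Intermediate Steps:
$R{\left(L \right)} = L \left(-1 + L\right)$ ($R{\left(L \right)} = \left(-1 + L\right) L = L \left(-1 + L\right)$)
$U{\left(Y,d \right)} = \frac{5}{54} + \frac{d}{Y}$ ($U{\left(Y,d \right)} = \left(-5\right) \left(- \frac{1}{54}\right) + \frac{d}{Y} = \frac{5}{54} + \frac{d}{Y}$)
$n = \sqrt{10707}$ ($n = \sqrt{82 \left(-1 + 82\right) + 4065} = \sqrt{82 \cdot 81 + 4065} = \sqrt{6642 + 4065} = \sqrt{10707} \approx 103.47$)
$\left(n + U{\left(-86,61 \right)}\right) - 20864 = \left(\sqrt{10707} + \left(\frac{5}{54} + \frac{61}{-86}\right)\right) - 20864 = \left(\sqrt{10707} + \left(\frac{5}{54} + 61 \left(- \frac{1}{86}\right)\right)\right) - 20864 = \left(\sqrt{10707} + \left(\frac{5}{54} - \frac{61}{86}\right)\right) - 20864 = \left(\sqrt{10707} - \frac{716}{1161}\right) - 20864 = \left(- \frac{716}{1161} + \sqrt{10707}\right) - 20864 = - \frac{24223820}{1161} + \sqrt{10707}$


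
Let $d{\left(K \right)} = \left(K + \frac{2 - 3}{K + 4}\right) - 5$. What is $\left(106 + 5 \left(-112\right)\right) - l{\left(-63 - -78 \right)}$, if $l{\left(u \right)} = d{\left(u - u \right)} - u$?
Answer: $- \frac{1735}{4} \approx -433.75$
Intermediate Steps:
$d{\left(K \right)} = -5 + K - \frac{1}{4 + K}$ ($d{\left(K \right)} = \left(K - \frac{1}{4 + K}\right) - 5 = -5 + K - \frac{1}{4 + K}$)
$l{\left(u \right)} = - \frac{21}{4} - u$ ($l{\left(u \right)} = \frac{-21 + \left(u - u\right)^{2} - \left(u - u\right)}{4 + \left(u - u\right)} - u = \frac{-21 + 0^{2} - 0}{4 + 0} - u = \frac{-21 + 0 + 0}{4} - u = \frac{1}{4} \left(-21\right) - u = - \frac{21}{4} - u$)
$\left(106 + 5 \left(-112\right)\right) - l{\left(-63 - -78 \right)} = \left(106 + 5 \left(-112\right)\right) - \left(- \frac{21}{4} - \left(-63 - -78\right)\right) = \left(106 - 560\right) - \left(- \frac{21}{4} - \left(-63 + 78\right)\right) = -454 - \left(- \frac{21}{4} - 15\right) = -454 - - \frac{81}{4} = -454 + \frac{81}{4} = - \frac{1735}{4}$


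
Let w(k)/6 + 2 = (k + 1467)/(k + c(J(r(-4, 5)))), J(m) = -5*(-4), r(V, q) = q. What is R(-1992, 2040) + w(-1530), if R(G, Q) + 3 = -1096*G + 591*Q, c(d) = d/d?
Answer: 5181562731/1529 ≈ 3.3889e+6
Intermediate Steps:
J(m) = 20
c(d) = 1
R(G, Q) = -3 - 1096*G + 591*Q (R(G, Q) = -3 + (-1096*G + 591*Q) = -3 - 1096*G + 591*Q)
w(k) = -12 + 6*(1467 + k)/(1 + k) (w(k) = -12 + 6*((k + 1467)/(k + 1)) = -12 + 6*((1467 + k)/(1 + k)) = -12 + 6*(1467 + k)/(1 + k))
R(-1992, 2040) + w(-1530) = (-3 - 1096*(-1992) + 591*2040) + 6*(1465 - 1*(-1530))/(1 - 1530) = (-3 + 2183232 + 1205640) + 6*(1465 + 1530)/(-1529) = 3388869 + 6*(-1/1529)*2995 = 3388869 - 17970/1529 = 5181562731/1529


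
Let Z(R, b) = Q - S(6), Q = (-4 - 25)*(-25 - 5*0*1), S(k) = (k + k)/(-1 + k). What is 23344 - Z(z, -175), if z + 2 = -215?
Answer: 113107/5 ≈ 22621.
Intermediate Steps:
z = -217 (z = -2 - 215 = -217)
S(k) = 2*k/(-1 + k) (S(k) = (2*k)/(-1 + k) = 2*k/(-1 + k))
Q = 725 (Q = -29*(-25 + 0*1) = -29*(-25 + 0) = -29*(-25) = 725)
Z(R, b) = 3613/5 (Z(R, b) = 725 - 2*6/(-1 + 6) = 725 - 2*6/5 = 725 - 1*12/5 = 725 - 12/5 = 3613/5)
23344 - Z(z, -175) = 23344 - 1*3613/5 = 23344 - 3613/5 = 113107/5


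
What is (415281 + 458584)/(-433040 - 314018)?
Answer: -873865/747058 ≈ -1.1697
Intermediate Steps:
(415281 + 458584)/(-433040 - 314018) = 873865/(-747058) = 873865*(-1/747058) = -873865/747058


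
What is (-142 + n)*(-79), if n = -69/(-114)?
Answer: 424467/38 ≈ 11170.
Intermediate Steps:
n = 23/38 (n = -69*(-1/114) = 23/38 ≈ 0.60526)
(-142 + n)*(-79) = (-142 + 23/38)*(-79) = -5373/38*(-79) = 424467/38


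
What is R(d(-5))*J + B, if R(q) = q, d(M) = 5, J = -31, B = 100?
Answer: -55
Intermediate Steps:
R(d(-5))*J + B = 5*(-31) + 100 = -155 + 100 = -55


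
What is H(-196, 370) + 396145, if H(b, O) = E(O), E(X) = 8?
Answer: 396153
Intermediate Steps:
H(b, O) = 8
H(-196, 370) + 396145 = 8 + 396145 = 396153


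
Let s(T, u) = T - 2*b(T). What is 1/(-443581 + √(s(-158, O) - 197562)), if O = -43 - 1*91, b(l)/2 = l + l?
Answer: -443581/196764300017 - 2*I*√49114/196764300017 ≈ -2.2544e-6 - 2.2526e-9*I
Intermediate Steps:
b(l) = 4*l (b(l) = 2*(l + l) = 2*(2*l) = 4*l)
O = -134 (O = -43 - 91 = -134)
s(T, u) = -7*T (s(T, u) = T - 8*T = -7*T)
1/(-443581 + √(s(-158, O) - 197562)) = 1/(-443581 + √(-7*(-158) - 197562)) = 1/(-443581 + √(1106 - 197562)) = 1/(-443581 + √(-196456)) = 1/(-443581 + 2*I*√49114)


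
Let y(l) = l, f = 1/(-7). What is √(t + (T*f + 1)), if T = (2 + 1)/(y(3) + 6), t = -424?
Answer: 2*I*√46641/21 ≈ 20.568*I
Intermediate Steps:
f = -⅐ ≈ -0.14286
T = ⅓ (T = (2 + 1)/(3 + 6) = 3/9 = 3*(⅑) = ⅓ ≈ 0.33333)
√(t + (T*f + 1)) = √(-424 + ((⅓)*(-⅐) + 1)) = √(-424 + (-1/21 + 1)) = √(-424 + 20/21) = √(-8884/21) = 2*I*√46641/21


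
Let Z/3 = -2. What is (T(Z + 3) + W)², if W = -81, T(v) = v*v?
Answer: 5184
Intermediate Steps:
Z = -6 (Z = 3*(-2) = -6)
T(v) = v²
(T(Z + 3) + W)² = ((-6 + 3)² - 81)² = ((-3)² - 81)² = (9 - 81)² = (-72)² = 5184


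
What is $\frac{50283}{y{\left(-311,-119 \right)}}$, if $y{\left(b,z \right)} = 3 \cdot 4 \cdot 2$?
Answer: $\frac{16761}{8} \approx 2095.1$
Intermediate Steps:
$y{\left(b,z \right)} = 24$ ($y{\left(b,z \right)} = 12 \cdot 2 = 24$)
$\frac{50283}{y{\left(-311,-119 \right)}} = \frac{50283}{24} = 50283 \cdot \frac{1}{24} = \frac{16761}{8}$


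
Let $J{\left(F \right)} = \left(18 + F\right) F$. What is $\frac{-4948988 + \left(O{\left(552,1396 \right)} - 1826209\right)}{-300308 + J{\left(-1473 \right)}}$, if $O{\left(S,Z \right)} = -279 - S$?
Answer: $- \frac{6776028}{1842907} \approx -3.6768$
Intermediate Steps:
$J{\left(F \right)} = F \left(18 + F\right)$
$\frac{-4948988 + \left(O{\left(552,1396 \right)} - 1826209\right)}{-300308 + J{\left(-1473 \right)}} = \frac{-4948988 - 1827040}{-300308 - 1473 \left(18 - 1473\right)} = \frac{-4948988 - 1827040}{-300308 - -2143215} = \frac{-4948988 - 1827040}{-300308 + 2143215} = \frac{-4948988 - 1827040}{1842907} = \left(-6776028\right) \frac{1}{1842907} = - \frac{6776028}{1842907}$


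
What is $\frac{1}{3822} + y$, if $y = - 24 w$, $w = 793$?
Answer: $- \frac{72740303}{3822} \approx -19032.0$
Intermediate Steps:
$y = -19032$ ($y = \left(-24\right) 793 = -19032$)
$\frac{1}{3822} + y = \frac{1}{3822} - 19032 = - \frac{72740303}{3822}$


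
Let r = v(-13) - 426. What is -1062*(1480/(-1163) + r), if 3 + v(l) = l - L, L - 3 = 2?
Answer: 553664142/1163 ≈ 4.7607e+5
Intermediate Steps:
L = 5 (L = 3 + 2 = 5)
v(l) = -8 + l (v(l) = -3 + (l - 1*5) = -3 + (l - 5) = -3 + (-5 + l) = -8 + l)
r = -447 (r = (-8 - 13) - 426 = -21 - 426 = -447)
-1062*(1480/(-1163) + r) = -1062*(1480/(-1163) - 447) = -1062*(1480*(-1/1163) - 447) = -1062*(-1480/1163 - 447) = -1062*(-521341/1163) = 553664142/1163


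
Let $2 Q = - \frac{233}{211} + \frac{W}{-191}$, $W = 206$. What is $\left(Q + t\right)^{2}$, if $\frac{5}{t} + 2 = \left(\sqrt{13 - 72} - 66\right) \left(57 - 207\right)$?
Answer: $\frac{2382279713750297265833063}{2001805236280011830680352} - \frac{818545155374625 i \sqrt{59}}{49671353968388174752} \approx 1.1901 - 0.00012658 i$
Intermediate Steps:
$Q = - \frac{87969}{80602}$ ($Q = \frac{- \frac{233}{211} + \frac{206}{-191}}{2} = \frac{\left(-233\right) \frac{1}{211} + 206 \left(- \frac{1}{191}\right)}{2} = \frac{- \frac{233}{211} - \frac{206}{191}}{2} = \frac{1}{2} \left(- \frac{87969}{40301}\right) = - \frac{87969}{80602} \approx -1.0914$)
$t = \frac{5}{9898 - 150 i \sqrt{59}}$ ($t = \frac{5}{-2 + \left(\sqrt{13 - 72} - 66\right) \left(57 - 207\right)} = \frac{5}{-2 + \left(\sqrt{-59} - 66\right) \left(-150\right)} = \frac{5}{-2 + \left(i \sqrt{59} - 66\right) \left(-150\right)} = \frac{5}{-2 + \left(-66 + i \sqrt{59}\right) \left(-150\right)} = \frac{5}{-2 + \left(9900 - 150 i \sqrt{59}\right)} = \frac{5}{9898 - 150 i \sqrt{59}} \approx 0.0004984 + 5.8016 \cdot 10^{-5} i$)
$\left(Q + t\right)^{2} = \left(- \frac{87969}{80602} + \left(\frac{24745}{49648952} + \frac{375 i \sqrt{59}}{49648952}\right)\right)^{2} = \left(- \frac{2182787080999}{2000902414552} + \frac{375 i \sqrt{59}}{49648952}\right)^{2}$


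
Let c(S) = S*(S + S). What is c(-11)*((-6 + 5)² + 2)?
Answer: 726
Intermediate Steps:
c(S) = 2*S² (c(S) = S*(2*S) = 2*S²)
c(-11)*((-6 + 5)² + 2) = (2*(-11)²)*((-6 + 5)² + 2) = (2*121)*((-1)² + 2) = 242*(1 + 2) = 242*3 = 726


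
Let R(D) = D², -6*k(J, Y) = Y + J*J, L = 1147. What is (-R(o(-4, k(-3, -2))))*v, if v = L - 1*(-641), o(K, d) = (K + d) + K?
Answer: -450725/3 ≈ -1.5024e+5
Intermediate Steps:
k(J, Y) = -Y/6 - J²/6 (k(J, Y) = -(Y + J*J)/6 = -(Y + J²)/6 = -Y/6 - J²/6)
o(K, d) = d + 2*K
v = 1788 (v = 1147 - 1*(-641) = 1147 + 641 = 1788)
(-R(o(-4, k(-3, -2))))*v = -((-⅙*(-2) - ⅙*(-3)²) + 2*(-4))²*1788 = -((⅓ - ⅙*9) - 8)²*1788 = -((⅓ - 3/2) - 8)²*1788 = -(-7/6 - 8)²*1788 = -(-55/6)²*1788 = -1*3025/36*1788 = -3025/36*1788 = -450725/3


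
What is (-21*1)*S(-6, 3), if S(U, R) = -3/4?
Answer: 63/4 ≈ 15.750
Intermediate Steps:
S(U, R) = -3/4 (S(U, R) = -3*1/4 = -3/4)
(-21*1)*S(-6, 3) = -21*1*(-3/4) = -21*(-3/4) = 63/4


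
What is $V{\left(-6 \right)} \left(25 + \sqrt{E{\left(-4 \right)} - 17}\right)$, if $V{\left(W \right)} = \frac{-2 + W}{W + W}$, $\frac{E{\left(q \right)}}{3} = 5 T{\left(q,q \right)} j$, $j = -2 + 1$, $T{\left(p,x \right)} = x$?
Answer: $\frac{50}{3} + \frac{2 \sqrt{43}}{3} \approx 21.038$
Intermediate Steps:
$j = -1$
$E{\left(q \right)} = - 15 q$ ($E{\left(q \right)} = 3 \cdot 5 q \left(-1\right) = 3 \left(- 5 q\right) = - 15 q$)
$V{\left(W \right)} = \frac{-2 + W}{2 W}$
$V{\left(-6 \right)} \left(25 + \sqrt{E{\left(-4 \right)} - 17}\right) = \frac{-2 - 6}{2 \left(-6\right)} \left(25 + \sqrt{\left(-15\right) \left(-4\right) - 17}\right) = \frac{1}{2} \left(- \frac{1}{6}\right) \left(-8\right) \left(25 + \sqrt{60 - 17}\right) = \frac{2 \left(25 + \sqrt{43}\right)}{3} = \frac{50}{3} + \frac{2 \sqrt{43}}{3}$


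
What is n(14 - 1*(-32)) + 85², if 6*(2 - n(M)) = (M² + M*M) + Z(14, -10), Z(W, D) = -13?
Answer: 39143/6 ≈ 6523.8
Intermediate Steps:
n(M) = 25/6 - M²/3 (n(M) = 2 - ((M² + M*M) - 13)/6 = 2 - ((M² + M²) - 13)/6 = 2 - (2*M² - 13)/6 = 2 - (-13 + 2*M²)/6 = 2 + (13/6 - M²/3) = 25/6 - M²/3)
n(14 - 1*(-32)) + 85² = (25/6 - (14 - 1*(-32))²/3) + 85² = (25/6 - (14 + 32)²/3) + 7225 = (25/6 - ⅓*46²) + 7225 = (25/6 - ⅓*2116) + 7225 = (25/6 - 2116/3) + 7225 = -4207/6 + 7225 = 39143/6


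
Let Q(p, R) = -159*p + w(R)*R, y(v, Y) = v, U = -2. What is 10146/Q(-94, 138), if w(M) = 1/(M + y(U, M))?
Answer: 229976/338799 ≈ 0.67880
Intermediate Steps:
w(M) = 1/(-2 + M) (w(M) = 1/(M - 2) = 1/(-2 + M))
Q(p, R) = -159*p + R/(-2 + R)
10146/Q(-94, 138) = 10146/(((138 - 159*(-94)*(-2 + 138))/(-2 + 138))) = 10146/(((138 - 159*(-94)*136)/136)) = 10146/(((138 + 2032656)/136)) = 10146/(((1/136)*2032794)) = 10146/(1016397/68) = 10146*(68/1016397) = 229976/338799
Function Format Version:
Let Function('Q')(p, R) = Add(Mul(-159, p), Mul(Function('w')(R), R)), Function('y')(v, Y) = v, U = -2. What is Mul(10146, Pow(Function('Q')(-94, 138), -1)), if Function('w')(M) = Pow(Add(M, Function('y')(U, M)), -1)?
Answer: Rational(229976, 338799) ≈ 0.67880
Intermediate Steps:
Function('w')(M) = Pow(Add(-2, M), -1) (Function('w')(M) = Pow(Add(M, -2), -1) = Pow(Add(-2, M), -1))
Function('Q')(p, R) = Add(Mul(-159, p), Mul(R, Pow(Add(-2, R), -1))) (Function('Q')(p, R) = Add(Mul(-159, p), Mul(Pow(Add(-2, R), -1), R)) = Add(Mul(-159, p), Mul(R, Pow(Add(-2, R), -1))))
Mul(10146, Pow(Function('Q')(-94, 138), -1)) = Mul(10146, Pow(Mul(Pow(Add(-2, 138), -1), Add(138, Mul(-159, -94, Add(-2, 138)))), -1)) = Mul(10146, Pow(Mul(Pow(136, -1), Add(138, Mul(-159, -94, 136))), -1)) = Mul(10146, Pow(Mul(Rational(1, 136), Add(138, 2032656)), -1)) = Mul(10146, Pow(Mul(Rational(1, 136), 2032794), -1)) = Mul(10146, Pow(Rational(1016397, 68), -1)) = Mul(10146, Rational(68, 1016397)) = Rational(229976, 338799)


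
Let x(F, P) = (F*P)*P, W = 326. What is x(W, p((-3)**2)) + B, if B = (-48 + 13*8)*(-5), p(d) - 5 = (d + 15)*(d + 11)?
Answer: 76683070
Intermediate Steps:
p(d) = 5 + (11 + d)*(15 + d) (p(d) = 5 + (d + 15)*(d + 11) = 5 + (15 + d)*(11 + d) = 5 + (11 + d)*(15 + d))
x(F, P) = F*P**2
B = -280 (B = (-48 + 104)*(-5) = 56*(-5) = -280)
x(W, p((-3)**2)) + B = 326*(170 + ((-3)**2)**2 + 26*(-3)**2)**2 - 280 = 326*(170 + 9**2 + 26*9)**2 - 280 = 326*(170 + 81 + 234)**2 - 280 = 326*485**2 - 280 = 326*235225 - 280 = 76683350 - 280 = 76683070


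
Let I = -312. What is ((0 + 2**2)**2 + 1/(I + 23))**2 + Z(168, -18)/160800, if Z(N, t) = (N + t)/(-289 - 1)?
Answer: 6644167379999/25965008480 ≈ 255.89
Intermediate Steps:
Z(N, t) = -N/290 - t/290 (Z(N, t) = (N + t)/(-290) = (N + t)*(-1/290) = -N/290 - t/290)
((0 + 2**2)**2 + 1/(I + 23))**2 + Z(168, -18)/160800 = ((0 + 2**2)**2 + 1/(-312 + 23))**2 + (-1/290*168 - 1/290*(-18))/160800 = ((0 + 4)**2 + 1/(-289))**2 + (-84/145 + 9/145)*(1/160800) = (4**2 - 1/289)**2 - 15/29*1/160800 = (16 - 1/289)**2 - 1/310880 = (4623/289)**2 - 1/310880 = 21372129/83521 - 1/310880 = 6644167379999/25965008480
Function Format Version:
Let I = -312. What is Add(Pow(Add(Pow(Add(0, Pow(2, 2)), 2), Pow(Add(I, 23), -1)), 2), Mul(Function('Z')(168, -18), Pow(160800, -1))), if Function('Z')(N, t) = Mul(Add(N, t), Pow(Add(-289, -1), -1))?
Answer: Rational(6644167379999, 25965008480) ≈ 255.89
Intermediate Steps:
Function('Z')(N, t) = Add(Mul(Rational(-1, 290), N), Mul(Rational(-1, 290), t)) (Function('Z')(N, t) = Mul(Add(N, t), Pow(-290, -1)) = Mul(Add(N, t), Rational(-1, 290)) = Add(Mul(Rational(-1, 290), N), Mul(Rational(-1, 290), t)))
Add(Pow(Add(Pow(Add(0, Pow(2, 2)), 2), Pow(Add(I, 23), -1)), 2), Mul(Function('Z')(168, -18), Pow(160800, -1))) = Add(Pow(Add(Pow(Add(0, Pow(2, 2)), 2), Pow(Add(-312, 23), -1)), 2), Mul(Add(Mul(Rational(-1, 290), 168), Mul(Rational(-1, 290), -18)), Pow(160800, -1))) = Add(Pow(Add(Pow(Add(0, 4), 2), Pow(-289, -1)), 2), Mul(Add(Rational(-84, 145), Rational(9, 145)), Rational(1, 160800))) = Add(Pow(Add(Pow(4, 2), Rational(-1, 289)), 2), Mul(Rational(-15, 29), Rational(1, 160800))) = Add(Pow(Add(16, Rational(-1, 289)), 2), Rational(-1, 310880)) = Add(Pow(Rational(4623, 289), 2), Rational(-1, 310880)) = Add(Rational(21372129, 83521), Rational(-1, 310880)) = Rational(6644167379999, 25965008480)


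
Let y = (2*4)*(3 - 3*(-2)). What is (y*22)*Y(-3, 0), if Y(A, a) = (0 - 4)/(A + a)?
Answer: 2112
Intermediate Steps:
Y(A, a) = -4/(A + a)
y = 72 (y = 8*(3 + 6) = 8*9 = 72)
(y*22)*Y(-3, 0) = (72*22)*(-4/(-3 + 0)) = 1584*(-4/(-3)) = 1584*(-4*(-⅓)) = 1584*(4/3) = 2112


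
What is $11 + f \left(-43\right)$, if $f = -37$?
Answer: $1602$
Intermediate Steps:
$11 + f \left(-43\right) = 11 - -1591 = 11 + 1591 = 1602$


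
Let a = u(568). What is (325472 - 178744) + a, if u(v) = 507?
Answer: 147235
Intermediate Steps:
a = 507
(325472 - 178744) + a = (325472 - 178744) + 507 = 146728 + 507 = 147235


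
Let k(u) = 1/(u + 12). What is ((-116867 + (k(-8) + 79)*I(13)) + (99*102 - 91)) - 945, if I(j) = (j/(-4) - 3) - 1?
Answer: -1734073/16 ≈ -1.0838e+5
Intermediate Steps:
k(u) = 1/(12 + u)
I(j) = -4 - j/4 (I(j) = (j*(-1/4) - 3) - 1 = (-j/4 - 3) - 1 = (-3 - j/4) - 1 = -4 - j/4)
((-116867 + (k(-8) + 79)*I(13)) + (99*102 - 91)) - 945 = ((-116867 + (1/(12 - 8) + 79)*(-4 - 1/4*13)) + (99*102 - 91)) - 945 = ((-116867 + (1/4 + 79)*(-4 - 13/4)) + (10098 - 91)) - 945 = ((-116867 + (1/4 + 79)*(-29/4)) + 10007) - 945 = ((-116867 + (317/4)*(-29/4)) + 10007) - 945 = ((-116867 - 9193/16) + 10007) - 945 = (-1879065/16 + 10007) - 945 = -1718953/16 - 945 = -1734073/16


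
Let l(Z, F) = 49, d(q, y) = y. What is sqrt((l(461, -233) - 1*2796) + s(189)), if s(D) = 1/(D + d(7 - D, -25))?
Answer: I*sqrt(18470787)/82 ≈ 52.412*I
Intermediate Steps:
s(D) = 1/(-25 + D) (s(D) = 1/(D - 25) = 1/(-25 + D))
sqrt((l(461, -233) - 1*2796) + s(189)) = sqrt((49 - 1*2796) + 1/(-25 + 189)) = sqrt((49 - 2796) + 1/164) = sqrt(-2747 + 1/164) = sqrt(-450507/164) = I*sqrt(18470787)/82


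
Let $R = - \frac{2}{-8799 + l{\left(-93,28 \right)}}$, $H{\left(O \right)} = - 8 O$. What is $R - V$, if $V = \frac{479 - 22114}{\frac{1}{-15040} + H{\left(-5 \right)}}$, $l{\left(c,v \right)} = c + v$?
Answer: $\frac{1442130854399}{2666286768} \approx 540.88$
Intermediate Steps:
$V = - \frac{325390400}{601599}$ ($V = \frac{479 - 22114}{\frac{1}{-15040} - -40} = - \frac{21635}{- \frac{1}{15040} + 40} = - \frac{21635}{\frac{601599}{15040}} = \left(-21635\right) \frac{15040}{601599} = - \frac{325390400}{601599} \approx -540.88$)
$R = \frac{1}{4432}$ ($R = - \frac{2}{-8799 + \left(-93 + 28\right)} = - \frac{2}{-8799 - 65} = - \frac{2}{-8864} = \left(-2\right) \left(- \frac{1}{8864}\right) = \frac{1}{4432} \approx 0.00022563$)
$R - V = \frac{1}{4432} - - \frac{325390400}{601599} = \frac{1}{4432} + \frac{325390400}{601599} = \frac{1442130854399}{2666286768}$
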